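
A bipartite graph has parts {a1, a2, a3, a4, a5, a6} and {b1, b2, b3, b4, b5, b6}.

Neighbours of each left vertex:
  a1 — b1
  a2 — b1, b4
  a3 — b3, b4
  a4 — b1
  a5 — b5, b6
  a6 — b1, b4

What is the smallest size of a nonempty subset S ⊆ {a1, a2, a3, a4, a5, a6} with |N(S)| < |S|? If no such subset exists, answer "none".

Take S = {a1, a4}. Its neighbourhood is {b1}, so |N(S)| = 1 < |S| = 2.
No single vertex violates Hall's condition since each has at least one neighbour, so 2 is the minimum.

2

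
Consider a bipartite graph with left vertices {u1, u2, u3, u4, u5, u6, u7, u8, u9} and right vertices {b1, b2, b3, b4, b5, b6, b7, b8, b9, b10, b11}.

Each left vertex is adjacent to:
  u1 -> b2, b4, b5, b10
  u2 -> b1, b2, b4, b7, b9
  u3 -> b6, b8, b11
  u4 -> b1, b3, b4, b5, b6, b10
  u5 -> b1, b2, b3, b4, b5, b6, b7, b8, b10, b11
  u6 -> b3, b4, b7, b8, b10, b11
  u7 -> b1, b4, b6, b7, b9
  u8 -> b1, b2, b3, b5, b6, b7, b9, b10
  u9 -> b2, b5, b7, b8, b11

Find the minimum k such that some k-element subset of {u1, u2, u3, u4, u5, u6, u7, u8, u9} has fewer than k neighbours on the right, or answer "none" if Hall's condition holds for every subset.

A matching saturating every left vertex exists, for instance u1→b2, u2→b9, u3→b8, u4→b4, u5→b5, u6→b11, u7→b6, u8→b1, u9→b7.
By Hall's marriage theorem, this means |N(S)| ≥ |S| for every subset S, so no violating subset exists.

none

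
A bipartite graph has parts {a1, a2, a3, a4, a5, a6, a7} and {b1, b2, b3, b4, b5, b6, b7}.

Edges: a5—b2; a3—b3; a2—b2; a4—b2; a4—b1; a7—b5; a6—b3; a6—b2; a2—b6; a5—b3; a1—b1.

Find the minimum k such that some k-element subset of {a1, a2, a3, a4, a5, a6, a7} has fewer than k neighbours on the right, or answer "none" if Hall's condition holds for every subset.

Take S = {a3, a5, a6}. Its neighbourhood is {b2, b3}, so |N(S)| = 2 < |S| = 3.
Every subset of size less than 3 has at least as many neighbours as members, so 3 is the minimum.

3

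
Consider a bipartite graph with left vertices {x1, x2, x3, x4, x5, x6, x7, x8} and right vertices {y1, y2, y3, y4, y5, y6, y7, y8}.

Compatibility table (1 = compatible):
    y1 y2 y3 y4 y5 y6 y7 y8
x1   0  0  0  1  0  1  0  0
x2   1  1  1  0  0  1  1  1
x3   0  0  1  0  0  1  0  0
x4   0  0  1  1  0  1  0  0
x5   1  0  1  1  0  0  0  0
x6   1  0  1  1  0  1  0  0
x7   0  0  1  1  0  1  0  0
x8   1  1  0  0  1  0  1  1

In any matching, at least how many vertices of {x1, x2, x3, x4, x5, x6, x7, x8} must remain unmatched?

2

A valid assignment of size 6: x1–y4, x2–y2, x3–y6, x4–y3, x5–y1, x8–y7.
The set {x1, x3, x4, x5, x6, x7} has only 4 neighbours ({y1, y3, y4, y6}), so by Hall's theorem at most 6 of the 8 left vertices can be matched.
That matches 6 of the 8, leaving 2 unmatched; no matching can do better.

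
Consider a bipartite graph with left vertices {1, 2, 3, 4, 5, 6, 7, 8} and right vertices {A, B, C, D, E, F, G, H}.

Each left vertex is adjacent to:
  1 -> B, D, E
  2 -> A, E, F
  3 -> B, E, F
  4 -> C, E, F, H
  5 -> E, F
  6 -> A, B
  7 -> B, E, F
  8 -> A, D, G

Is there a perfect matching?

No

The set {2, 3, 5, 6, 7} has only 4 neighbours ({A, B, E, F}), so by Hall's theorem at most 7 of the 8 left vertices can be matched.
Hence no matching covers every left vertex.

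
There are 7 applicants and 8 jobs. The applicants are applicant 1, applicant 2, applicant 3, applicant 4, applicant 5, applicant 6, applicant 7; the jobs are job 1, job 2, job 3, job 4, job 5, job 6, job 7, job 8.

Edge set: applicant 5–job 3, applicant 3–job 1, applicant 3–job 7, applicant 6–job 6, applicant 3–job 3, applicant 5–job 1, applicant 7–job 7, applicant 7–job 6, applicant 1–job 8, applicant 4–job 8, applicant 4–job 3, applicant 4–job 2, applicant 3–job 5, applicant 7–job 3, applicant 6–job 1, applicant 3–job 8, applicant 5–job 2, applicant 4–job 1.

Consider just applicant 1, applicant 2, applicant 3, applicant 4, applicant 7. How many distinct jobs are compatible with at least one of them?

7

The union of neighbours of {applicant 1, applicant 2, applicant 3, applicant 4, applicant 7} is {job 1, job 2, job 3, job 5, job 6, job 7, job 8}, which has 7 elements.
Since |N(S)| = 7 ≥ |S| = 5, Hall's condition holds for this subset.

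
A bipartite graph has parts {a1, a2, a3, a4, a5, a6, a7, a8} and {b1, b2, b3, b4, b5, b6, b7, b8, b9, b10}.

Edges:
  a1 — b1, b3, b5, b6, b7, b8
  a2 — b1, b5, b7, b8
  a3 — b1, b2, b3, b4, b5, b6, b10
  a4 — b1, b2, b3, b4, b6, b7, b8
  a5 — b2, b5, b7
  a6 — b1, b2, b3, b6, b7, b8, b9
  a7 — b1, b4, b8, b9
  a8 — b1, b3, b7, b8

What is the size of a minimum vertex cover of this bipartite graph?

{a1, a2, a3, a4, a5, a6, a7, a8} is a vertex cover of size 8: every edge has an endpoint in this set.
No smaller cover exists because a1–b7, a2–b5, a3–b1, a4–b4, a5–b2, a6–b6, a7–b8, a8–b3 is a matching of size 8, and a cover must include an endpoint of each of these disjoint edges (König's theorem).

8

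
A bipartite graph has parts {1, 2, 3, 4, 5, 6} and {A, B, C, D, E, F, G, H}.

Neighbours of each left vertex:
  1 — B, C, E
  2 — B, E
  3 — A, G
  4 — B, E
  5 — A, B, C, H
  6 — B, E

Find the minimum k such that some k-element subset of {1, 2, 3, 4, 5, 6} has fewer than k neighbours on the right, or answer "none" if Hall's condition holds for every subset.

3

Take S = {2, 4, 6}. Its neighbourhood is {B, E}, so |N(S)| = 2 < |S| = 3.
Every subset of size less than 3 has at least as many neighbours as members, so 3 is the minimum.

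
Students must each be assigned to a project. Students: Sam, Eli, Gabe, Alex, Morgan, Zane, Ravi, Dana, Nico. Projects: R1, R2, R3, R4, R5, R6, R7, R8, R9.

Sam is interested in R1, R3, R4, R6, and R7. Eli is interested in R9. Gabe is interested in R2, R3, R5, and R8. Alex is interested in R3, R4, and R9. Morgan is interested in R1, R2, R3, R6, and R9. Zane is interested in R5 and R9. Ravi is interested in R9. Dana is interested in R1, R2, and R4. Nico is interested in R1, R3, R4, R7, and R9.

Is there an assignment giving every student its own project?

The set {Eli, Ravi} has only 1 neighbour ({R9}), so by Hall's theorem at most 8 of the 9 students can be matched.
Hence no matching covers every student.

No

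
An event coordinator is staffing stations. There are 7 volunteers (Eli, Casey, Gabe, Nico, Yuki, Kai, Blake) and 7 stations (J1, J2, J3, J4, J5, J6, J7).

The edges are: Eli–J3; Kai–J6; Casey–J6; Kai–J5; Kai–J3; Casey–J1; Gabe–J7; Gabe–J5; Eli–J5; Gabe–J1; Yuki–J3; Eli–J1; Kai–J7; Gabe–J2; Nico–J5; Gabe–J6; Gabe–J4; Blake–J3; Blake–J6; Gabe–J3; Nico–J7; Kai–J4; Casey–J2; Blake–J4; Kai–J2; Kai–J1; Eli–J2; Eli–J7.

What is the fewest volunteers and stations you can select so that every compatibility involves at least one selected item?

7

A maximum matching has 7 edges (e.g. Eli–J7, Casey–J1, Gabe–J4, Nico–J5, Yuki–J3, Kai–J2, Blake–J6).
By König's theorem the minimum vertex cover has the same size. One such cover is {Eli, Casey, Gabe, Nico, Yuki, Kai, Blake}.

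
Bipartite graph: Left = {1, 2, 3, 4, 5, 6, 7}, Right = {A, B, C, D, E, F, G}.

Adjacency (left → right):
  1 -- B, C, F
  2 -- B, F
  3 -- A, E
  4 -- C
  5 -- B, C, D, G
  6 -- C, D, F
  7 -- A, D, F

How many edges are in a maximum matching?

7

One maximum matching: 1–F, 2–B, 3–E, 4–C, 5–G, 6–D, 7–A.
This saturates every left vertex, so 7 is the maximum.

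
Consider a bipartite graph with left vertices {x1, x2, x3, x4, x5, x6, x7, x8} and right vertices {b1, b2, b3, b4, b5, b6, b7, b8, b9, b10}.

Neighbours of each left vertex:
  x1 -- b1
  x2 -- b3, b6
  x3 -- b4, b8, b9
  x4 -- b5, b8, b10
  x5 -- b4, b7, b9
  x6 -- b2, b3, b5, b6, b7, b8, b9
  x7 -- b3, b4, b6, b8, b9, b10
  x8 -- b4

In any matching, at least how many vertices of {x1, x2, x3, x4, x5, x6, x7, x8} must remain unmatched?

0

A valid assignment of size 8: x1–b1, x2–b3, x3–b8, x4–b10, x5–b7, x6–b5, x7–b6, x8–b4.
All 8 left vertices are matched, so no larger matching exists.
That matches 8 of the 8, leaving 0 unmatched; no matching can do better.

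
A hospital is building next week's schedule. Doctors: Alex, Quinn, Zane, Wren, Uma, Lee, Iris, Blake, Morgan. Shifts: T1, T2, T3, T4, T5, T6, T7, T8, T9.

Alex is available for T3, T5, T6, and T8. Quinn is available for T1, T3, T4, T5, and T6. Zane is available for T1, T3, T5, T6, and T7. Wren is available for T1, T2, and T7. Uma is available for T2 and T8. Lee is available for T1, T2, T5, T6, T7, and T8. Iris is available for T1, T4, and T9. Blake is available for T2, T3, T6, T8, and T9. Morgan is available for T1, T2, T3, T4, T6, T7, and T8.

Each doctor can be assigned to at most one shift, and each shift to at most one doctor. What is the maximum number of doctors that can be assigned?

9

One maximum matching: Alex–T8, Quinn–T4, Zane–T3, Wren–T1, Uma–T2, Lee–T5, Iris–T9, Blake–T6, Morgan–T7.
All 9 doctors are matched, so no larger matching exists.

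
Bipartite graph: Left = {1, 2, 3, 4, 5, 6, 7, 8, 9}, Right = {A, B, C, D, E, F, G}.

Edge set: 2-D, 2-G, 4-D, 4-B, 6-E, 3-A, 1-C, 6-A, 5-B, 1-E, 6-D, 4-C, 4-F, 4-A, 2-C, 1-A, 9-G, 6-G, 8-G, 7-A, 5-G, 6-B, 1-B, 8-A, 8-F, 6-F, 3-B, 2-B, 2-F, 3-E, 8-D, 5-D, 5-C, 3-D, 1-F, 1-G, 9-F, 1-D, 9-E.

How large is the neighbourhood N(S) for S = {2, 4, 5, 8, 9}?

7

The union of neighbours of {2, 4, 5, 8, 9} is {A, B, C, D, E, F, G}, which has 7 elements.
Since |N(S)| = 7 ≥ |S| = 5, Hall's condition holds for this subset.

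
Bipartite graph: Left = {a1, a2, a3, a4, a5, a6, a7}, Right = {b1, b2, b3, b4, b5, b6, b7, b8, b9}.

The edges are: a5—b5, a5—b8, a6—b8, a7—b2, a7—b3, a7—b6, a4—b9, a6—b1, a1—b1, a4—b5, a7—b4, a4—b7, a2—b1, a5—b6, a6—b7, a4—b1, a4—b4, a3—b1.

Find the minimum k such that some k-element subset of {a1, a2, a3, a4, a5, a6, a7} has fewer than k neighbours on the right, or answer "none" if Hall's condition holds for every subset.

Take S = {a1, a2}. Its neighbourhood is {b1}, so |N(S)| = 1 < |S| = 2.
No single vertex violates Hall's condition since each has at least one neighbour, so 2 is the minimum.

2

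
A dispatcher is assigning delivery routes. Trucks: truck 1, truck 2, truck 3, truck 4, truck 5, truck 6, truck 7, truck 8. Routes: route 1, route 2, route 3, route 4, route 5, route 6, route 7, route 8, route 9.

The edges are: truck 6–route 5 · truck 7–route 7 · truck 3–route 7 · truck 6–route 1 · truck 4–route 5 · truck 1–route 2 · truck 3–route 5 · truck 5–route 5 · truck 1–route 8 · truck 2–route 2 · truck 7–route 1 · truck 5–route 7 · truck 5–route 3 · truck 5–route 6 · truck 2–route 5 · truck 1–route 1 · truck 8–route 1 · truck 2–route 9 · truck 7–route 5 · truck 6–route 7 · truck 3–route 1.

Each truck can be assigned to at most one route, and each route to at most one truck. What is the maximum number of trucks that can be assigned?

For example, pair truck 1-route 2, truck 2-route 9, truck 3-route 1, truck 4-route 5, truck 5-route 6, truck 6-route 7.
The set {truck 3, truck 4, truck 6, truck 7, truck 8} has only 3 neighbours ({route 1, route 5, route 7}), so by Hall's theorem at most 6 of the 8 trucks can be matched.

6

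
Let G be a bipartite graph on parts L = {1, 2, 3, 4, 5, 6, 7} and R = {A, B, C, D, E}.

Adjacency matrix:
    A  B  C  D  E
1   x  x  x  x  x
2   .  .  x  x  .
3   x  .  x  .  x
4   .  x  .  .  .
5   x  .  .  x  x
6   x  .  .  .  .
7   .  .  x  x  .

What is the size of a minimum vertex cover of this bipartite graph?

5

A maximum matching has 5 edges (e.g. 1–A, 2–D, 3–C, 4–B, 5–E).
By König's theorem the minimum vertex cover has the same size. One such cover is {A, B, C, D, E}.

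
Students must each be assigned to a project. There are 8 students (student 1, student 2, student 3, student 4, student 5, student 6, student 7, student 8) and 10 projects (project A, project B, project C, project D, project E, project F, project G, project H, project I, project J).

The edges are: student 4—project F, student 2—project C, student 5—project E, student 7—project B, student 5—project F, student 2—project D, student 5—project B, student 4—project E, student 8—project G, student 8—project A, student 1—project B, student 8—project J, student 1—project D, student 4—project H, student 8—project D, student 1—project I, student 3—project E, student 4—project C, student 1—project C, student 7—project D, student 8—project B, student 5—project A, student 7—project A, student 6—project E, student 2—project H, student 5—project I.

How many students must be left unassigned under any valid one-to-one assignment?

One maximum matching: student 1-project I, student 2-project D, student 3-project E, student 4-project C, student 5-project F, student 7-project A, student 8-project G.
The set {student 3, student 6} has only 1 neighbour ({project E}), so by Hall's theorem at most 7 of the 8 students can be matched.
That matches 7 of the 8, leaving 1 unmatched; no matching can do better.

1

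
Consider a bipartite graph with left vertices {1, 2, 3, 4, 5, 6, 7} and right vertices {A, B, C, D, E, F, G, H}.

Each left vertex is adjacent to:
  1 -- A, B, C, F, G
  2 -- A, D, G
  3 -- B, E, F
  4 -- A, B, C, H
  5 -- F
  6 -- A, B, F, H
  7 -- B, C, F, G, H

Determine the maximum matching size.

7

For example, pair 1→A, 2→D, 3→E, 4→C, 5→F, 6→B, 7→G.
All 7 left vertices are matched, so no larger matching exists.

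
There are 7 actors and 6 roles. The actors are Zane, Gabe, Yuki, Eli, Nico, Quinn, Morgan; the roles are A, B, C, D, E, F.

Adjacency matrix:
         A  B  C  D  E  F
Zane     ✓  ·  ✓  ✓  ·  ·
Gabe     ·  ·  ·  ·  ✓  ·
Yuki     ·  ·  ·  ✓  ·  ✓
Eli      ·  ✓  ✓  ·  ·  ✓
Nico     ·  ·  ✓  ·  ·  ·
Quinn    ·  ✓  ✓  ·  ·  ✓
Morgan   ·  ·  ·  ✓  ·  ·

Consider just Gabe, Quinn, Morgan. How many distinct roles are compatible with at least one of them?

The union of neighbours of {Gabe, Quinn, Morgan} is {B, C, D, E, F}, which has 5 elements.
Since |N(S)| = 5 ≥ |S| = 3, Hall's condition holds for this subset.

5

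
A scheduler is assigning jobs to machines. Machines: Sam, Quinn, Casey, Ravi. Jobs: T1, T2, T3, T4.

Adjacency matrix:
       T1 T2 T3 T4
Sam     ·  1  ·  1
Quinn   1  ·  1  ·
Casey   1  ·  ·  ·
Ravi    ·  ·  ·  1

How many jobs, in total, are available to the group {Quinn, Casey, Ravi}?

The union of neighbours of {Quinn, Casey, Ravi} is {T1, T3, T4}, which has 3 elements.
Since |N(S)| = 3 ≥ |S| = 3, Hall's condition holds for this subset.

3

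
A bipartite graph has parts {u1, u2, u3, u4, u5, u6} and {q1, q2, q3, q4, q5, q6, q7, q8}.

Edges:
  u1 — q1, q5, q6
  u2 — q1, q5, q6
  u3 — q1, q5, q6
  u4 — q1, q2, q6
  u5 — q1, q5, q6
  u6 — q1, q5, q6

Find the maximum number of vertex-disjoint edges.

A valid assignment of size 4: u1–q1, u2–q5, u3–q6, u4–q2.
The set {u1, u2, u3, u5, u6} has only 3 neighbours ({q1, q5, q6}), so by Hall's theorem at most 4 of the 6 left vertices can be matched.

4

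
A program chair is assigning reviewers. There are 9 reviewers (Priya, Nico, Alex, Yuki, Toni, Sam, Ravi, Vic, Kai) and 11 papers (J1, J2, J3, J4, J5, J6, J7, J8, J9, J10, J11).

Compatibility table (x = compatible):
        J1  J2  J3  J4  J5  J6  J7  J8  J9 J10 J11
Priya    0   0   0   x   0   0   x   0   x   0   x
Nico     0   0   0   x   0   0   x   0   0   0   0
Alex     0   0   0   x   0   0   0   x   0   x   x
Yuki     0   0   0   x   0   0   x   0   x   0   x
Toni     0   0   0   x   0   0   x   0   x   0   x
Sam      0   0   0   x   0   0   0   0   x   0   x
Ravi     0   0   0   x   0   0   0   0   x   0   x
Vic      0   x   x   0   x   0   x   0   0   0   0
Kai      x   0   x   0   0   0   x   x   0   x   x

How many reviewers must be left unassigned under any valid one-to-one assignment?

2

A valid assignment of size 7: Priya-J11, Nico-J4, Alex-J8, Yuki-J7, Toni-J9, Vic-J3, Kai-J10.
The set {Priya, Nico, Yuki, Toni, Sam, Ravi} has only 4 neighbours ({J11, J4, J7, J9}), so by Hall's theorem at most 7 of the 9 reviewers can be matched.
That matches 7 of the 9, leaving 2 unmatched; no matching can do better.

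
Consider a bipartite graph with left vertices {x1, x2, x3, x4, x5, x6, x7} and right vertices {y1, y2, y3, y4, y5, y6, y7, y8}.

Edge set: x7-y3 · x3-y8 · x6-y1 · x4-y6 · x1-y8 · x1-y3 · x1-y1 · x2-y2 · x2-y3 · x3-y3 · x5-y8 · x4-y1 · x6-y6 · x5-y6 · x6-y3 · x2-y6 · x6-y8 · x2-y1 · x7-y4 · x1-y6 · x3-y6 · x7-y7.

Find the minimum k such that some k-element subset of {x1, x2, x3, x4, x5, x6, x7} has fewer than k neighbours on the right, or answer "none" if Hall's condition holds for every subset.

5

Take S = {x1, x3, x4, x5, x6}. Its neighbourhood is {y1, y3, y6, y8}, so |N(S)| = 4 < |S| = 5.
Every subset of size less than 5 has at least as many neighbours as members, so 5 is the minimum.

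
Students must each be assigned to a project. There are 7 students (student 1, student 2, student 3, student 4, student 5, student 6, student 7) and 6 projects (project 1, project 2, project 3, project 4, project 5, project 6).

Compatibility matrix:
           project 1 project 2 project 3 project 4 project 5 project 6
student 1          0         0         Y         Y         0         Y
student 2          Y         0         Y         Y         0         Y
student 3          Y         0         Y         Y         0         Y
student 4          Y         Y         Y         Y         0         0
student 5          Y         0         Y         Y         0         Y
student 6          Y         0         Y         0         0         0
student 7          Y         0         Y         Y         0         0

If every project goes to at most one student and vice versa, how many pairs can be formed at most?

One maximum matching: student 1-project 6, student 2-project 3, student 3-project 1, student 4-project 2, student 5-project 4.
The set {student 1, student 2, student 3, student 5, student 6, student 7} has only 4 neighbours ({project 1, project 3, project 4, project 6}), so by Hall's theorem at most 5 of the 7 students can be matched.

5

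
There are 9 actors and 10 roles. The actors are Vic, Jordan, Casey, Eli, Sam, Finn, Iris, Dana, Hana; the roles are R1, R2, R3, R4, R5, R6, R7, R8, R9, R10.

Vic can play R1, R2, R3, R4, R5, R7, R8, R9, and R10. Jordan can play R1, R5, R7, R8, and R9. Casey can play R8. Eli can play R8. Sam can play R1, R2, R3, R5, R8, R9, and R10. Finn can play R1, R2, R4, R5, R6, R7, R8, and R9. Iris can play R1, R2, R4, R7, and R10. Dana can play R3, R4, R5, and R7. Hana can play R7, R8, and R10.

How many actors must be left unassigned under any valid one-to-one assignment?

1

For example, pair Vic→R9, Jordan→R1, Casey→R8, Sam→R3, Finn→R6, Iris→R2, Dana→R4, Hana→R7.
The set {Casey, Eli} has only 1 neighbour ({R8}), so by Hall's theorem at most 8 of the 9 actors can be matched.
That matches 8 of the 9, leaving 1 unmatched; no matching can do better.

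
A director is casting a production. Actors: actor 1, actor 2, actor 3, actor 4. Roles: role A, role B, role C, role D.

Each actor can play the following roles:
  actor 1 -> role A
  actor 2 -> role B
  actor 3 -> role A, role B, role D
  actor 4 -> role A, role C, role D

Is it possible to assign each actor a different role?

For example, pair actor 1–role A, actor 2–role B, actor 3–role D, actor 4–role C.
All 4 actors are covered.

Yes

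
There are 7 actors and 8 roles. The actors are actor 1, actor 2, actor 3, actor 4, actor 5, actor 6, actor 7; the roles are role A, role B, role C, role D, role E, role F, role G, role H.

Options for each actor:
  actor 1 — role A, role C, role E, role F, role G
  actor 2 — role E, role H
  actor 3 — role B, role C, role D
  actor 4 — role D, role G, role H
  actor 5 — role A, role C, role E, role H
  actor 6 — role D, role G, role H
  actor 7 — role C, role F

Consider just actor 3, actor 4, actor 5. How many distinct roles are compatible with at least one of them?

7

The union of neighbours of {actor 3, actor 4, actor 5} is {role A, role B, role C, role D, role E, role G, role H}, which has 7 elements.
Since |N(S)| = 7 ≥ |S| = 3, Hall's condition holds for this subset.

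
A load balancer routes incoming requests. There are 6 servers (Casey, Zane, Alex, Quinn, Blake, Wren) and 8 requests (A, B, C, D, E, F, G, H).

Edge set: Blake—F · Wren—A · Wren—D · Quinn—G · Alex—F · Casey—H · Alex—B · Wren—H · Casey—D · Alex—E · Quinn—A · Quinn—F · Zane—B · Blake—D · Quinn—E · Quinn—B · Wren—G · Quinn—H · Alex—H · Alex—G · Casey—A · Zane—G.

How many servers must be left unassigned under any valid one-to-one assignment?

For example, pair Casey→D, Zane→B, Alex→E, Quinn→A, Blake→F, Wren→G.
All 6 servers are matched, so no larger matching exists.
That matches 6 of the 6, leaving 0 unmatched; no matching can do better.

0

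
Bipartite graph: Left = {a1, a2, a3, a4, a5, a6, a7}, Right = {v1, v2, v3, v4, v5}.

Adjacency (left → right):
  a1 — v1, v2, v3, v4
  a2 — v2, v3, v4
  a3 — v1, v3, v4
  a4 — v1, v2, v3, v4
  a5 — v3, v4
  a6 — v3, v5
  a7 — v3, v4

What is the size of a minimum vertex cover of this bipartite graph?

{a6, v1, v2, v3, v4} is a vertex cover of size 5: every edge has an endpoint in this set.
No smaller cover exists because a1–v1, a2–v3, a3–v4, a4–v2, a6–v5 is a matching of size 5, and a cover must include an endpoint of each of these disjoint edges (König's theorem).

5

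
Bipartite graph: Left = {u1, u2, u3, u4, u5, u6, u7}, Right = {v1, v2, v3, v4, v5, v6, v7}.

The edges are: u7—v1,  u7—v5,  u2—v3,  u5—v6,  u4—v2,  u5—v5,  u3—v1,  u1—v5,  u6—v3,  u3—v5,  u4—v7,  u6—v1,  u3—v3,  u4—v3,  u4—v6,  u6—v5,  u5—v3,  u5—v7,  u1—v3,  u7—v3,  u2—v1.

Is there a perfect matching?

No

The set {u1, u2, u3, u6, u7} has only 3 neighbours ({v1, v3, v5}), so by Hall's theorem at most 5 of the 7 left vertices can be matched.
Hence no matching covers every left vertex.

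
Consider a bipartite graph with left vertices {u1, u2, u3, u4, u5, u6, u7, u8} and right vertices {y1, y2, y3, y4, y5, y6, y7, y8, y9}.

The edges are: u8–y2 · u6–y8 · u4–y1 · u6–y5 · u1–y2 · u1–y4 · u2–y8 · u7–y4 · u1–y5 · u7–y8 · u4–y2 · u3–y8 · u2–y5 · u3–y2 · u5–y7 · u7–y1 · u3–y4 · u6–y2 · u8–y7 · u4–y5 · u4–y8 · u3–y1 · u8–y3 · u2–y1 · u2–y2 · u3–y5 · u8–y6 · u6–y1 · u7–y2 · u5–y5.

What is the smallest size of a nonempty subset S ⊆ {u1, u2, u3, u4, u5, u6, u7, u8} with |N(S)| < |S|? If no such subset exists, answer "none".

6

Take S = {u1, u2, u3, u4, u6, u7}. Its neighbourhood is {y1, y2, y4, y5, y8}, so |N(S)| = 5 < |S| = 6.
Every subset of size less than 6 has at least as many neighbours as members, so 6 is the minimum.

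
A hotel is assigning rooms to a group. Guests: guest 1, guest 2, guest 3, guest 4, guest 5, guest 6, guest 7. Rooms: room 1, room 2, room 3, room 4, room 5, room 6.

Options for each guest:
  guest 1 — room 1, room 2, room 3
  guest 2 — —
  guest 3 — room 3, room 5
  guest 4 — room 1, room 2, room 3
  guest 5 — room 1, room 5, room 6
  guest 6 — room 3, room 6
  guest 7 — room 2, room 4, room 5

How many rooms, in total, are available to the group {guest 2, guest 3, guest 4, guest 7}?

5

The union of neighbours of {guest 2, guest 3, guest 4, guest 7} is {room 1, room 2, room 3, room 4, room 5}, which has 5 elements.
Since |N(S)| = 5 ≥ |S| = 4, Hall's condition holds for this subset.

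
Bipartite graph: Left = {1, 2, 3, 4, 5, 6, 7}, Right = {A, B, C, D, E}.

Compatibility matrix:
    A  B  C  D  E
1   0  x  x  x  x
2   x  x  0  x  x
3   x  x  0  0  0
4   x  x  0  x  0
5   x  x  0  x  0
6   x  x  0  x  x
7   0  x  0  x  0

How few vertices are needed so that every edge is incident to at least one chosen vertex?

{1, A, B, D, E} is a vertex cover of size 5: every edge has an endpoint in this set.
No smaller cover exists because 1–C, 2–E, 3–A, 4–D, 5–B is a matching of size 5, and a cover must include an endpoint of each of these disjoint edges (König's theorem).

5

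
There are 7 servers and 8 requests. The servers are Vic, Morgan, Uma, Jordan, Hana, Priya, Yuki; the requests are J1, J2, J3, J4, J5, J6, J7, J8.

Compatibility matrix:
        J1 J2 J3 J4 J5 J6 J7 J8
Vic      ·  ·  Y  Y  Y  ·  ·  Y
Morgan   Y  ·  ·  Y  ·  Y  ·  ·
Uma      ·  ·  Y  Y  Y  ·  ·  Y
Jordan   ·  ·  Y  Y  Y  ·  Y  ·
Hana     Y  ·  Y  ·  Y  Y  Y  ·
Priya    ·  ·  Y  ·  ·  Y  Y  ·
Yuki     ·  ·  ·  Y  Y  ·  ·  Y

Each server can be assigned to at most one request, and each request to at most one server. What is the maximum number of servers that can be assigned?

A valid assignment of size 7: Vic→J4, Morgan→J1, Uma→J3, Jordan→J5, Hana→J6, Priya→J7, Yuki→J8.
This saturates every server, so 7 is the maximum.

7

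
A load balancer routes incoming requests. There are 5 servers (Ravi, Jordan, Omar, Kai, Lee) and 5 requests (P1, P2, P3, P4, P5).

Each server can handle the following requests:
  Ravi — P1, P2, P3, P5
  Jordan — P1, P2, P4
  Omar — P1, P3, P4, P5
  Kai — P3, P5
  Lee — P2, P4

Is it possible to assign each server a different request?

Yes

A valid assignment of size 5: Ravi–P5, Jordan–P2, Omar–P1, Kai–P3, Lee–P4.
Every server is matched, so this is a perfect matching.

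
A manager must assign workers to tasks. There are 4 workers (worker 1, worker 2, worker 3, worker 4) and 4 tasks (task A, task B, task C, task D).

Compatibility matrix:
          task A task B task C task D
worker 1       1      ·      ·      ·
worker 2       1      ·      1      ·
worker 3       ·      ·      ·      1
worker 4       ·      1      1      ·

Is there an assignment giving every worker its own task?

Yes

One maximum matching: worker 1→task A, worker 2→task C, worker 3→task D, worker 4→task B.
Every worker is matched, so this is a perfect matching.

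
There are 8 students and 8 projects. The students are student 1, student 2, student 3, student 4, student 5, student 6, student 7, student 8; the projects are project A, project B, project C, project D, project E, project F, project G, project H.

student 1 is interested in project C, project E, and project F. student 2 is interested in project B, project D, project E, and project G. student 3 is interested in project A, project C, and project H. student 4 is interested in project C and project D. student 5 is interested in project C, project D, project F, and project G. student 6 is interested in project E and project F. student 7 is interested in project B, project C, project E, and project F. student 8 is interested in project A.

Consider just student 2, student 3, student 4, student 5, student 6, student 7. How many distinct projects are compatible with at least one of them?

8

The union of neighbours of {student 2, student 3, student 4, student 5, student 6, student 7} is {project A, project B, project C, project D, project E, project F, project G, project H}, which has 8 elements.
Since |N(S)| = 8 ≥ |S| = 6, Hall's condition holds for this subset.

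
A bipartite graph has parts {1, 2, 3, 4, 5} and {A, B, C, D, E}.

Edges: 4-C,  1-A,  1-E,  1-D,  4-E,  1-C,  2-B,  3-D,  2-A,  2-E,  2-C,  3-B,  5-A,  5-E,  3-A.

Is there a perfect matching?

For example, pair 1–D, 2–A, 3–B, 4–C, 5–E.
All 5 left vertices are covered.

Yes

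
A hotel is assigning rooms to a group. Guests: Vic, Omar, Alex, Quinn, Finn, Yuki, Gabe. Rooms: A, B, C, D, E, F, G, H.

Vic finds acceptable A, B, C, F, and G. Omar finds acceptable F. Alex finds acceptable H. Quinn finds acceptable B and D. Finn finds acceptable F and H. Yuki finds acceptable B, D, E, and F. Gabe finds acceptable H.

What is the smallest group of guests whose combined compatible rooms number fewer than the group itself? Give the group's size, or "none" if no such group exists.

2

Take S = {Alex, Gabe}. Its neighbourhood is {H}, so |N(S)| = 1 < |S| = 2.
No single vertex violates Hall's condition since each has at least one neighbour, so 2 is the minimum.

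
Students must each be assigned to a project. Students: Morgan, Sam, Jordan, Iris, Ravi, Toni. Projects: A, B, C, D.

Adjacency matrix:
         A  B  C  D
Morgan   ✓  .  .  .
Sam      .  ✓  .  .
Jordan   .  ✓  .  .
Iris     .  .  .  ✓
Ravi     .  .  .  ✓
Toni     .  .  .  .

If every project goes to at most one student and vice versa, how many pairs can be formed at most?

3

One maximum matching: Morgan→A, Sam→B, Iris→D.
The set {Sam, Jordan, Iris, Ravi, Toni} has only 2 neighbours ({B, D}), so by Hall's theorem at most 3 of the 6 students can be matched.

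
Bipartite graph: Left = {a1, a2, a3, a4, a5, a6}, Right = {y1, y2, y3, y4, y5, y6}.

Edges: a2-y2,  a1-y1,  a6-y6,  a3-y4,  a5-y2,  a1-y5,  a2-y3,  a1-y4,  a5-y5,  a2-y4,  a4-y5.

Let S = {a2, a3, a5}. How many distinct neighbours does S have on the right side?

The union of neighbours of {a2, a3, a5} is {y2, y3, y4, y5}, which has 4 elements.
Since |N(S)| = 4 ≥ |S| = 3, Hall's condition holds for this subset.

4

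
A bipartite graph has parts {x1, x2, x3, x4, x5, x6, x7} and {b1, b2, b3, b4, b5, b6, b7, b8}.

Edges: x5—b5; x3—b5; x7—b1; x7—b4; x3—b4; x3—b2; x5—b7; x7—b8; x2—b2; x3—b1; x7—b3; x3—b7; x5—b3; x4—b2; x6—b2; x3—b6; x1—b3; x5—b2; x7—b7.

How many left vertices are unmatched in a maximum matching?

For example, pair x1→b3, x2→b2, x3→b1, x5→b5, x7→b7.
The set {x2, x4, x6} has only 1 neighbour ({b2}), so by Hall's theorem at most 5 of the 7 left vertices can be matched.
That matches 5 of the 7, leaving 2 unmatched; no matching can do better.

2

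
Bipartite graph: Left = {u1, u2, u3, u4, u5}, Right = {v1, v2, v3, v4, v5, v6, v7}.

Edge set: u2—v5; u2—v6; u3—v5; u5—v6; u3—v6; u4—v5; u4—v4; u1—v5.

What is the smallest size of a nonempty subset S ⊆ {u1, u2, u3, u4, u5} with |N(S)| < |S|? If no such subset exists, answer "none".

Take S = {u1, u2, u3}. Its neighbourhood is {v5, v6}, so |N(S)| = 2 < |S| = 3.
Every subset of size less than 3 has at least as many neighbours as members, so 3 is the minimum.

3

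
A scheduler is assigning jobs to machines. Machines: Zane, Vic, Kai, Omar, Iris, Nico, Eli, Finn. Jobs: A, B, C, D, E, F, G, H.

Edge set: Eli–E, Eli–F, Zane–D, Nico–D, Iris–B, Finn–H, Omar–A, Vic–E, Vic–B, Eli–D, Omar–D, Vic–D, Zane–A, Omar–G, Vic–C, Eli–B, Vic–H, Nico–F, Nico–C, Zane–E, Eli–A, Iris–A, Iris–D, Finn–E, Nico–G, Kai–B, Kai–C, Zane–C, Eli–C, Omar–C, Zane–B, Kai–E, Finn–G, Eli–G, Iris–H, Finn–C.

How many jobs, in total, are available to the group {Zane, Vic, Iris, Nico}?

8

The union of neighbours of {Zane, Vic, Iris, Nico} is {A, B, C, D, E, F, G, H}, which has 8 elements.
Since |N(S)| = 8 ≥ |S| = 4, Hall's condition holds for this subset.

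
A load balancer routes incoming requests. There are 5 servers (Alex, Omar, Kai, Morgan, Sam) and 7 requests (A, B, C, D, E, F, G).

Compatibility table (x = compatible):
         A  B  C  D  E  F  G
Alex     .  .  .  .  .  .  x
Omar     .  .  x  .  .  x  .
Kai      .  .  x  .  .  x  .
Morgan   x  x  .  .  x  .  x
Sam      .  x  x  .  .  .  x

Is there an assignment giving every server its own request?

Yes

One maximum matching: Alex→G, Omar→C, Kai→F, Morgan→E, Sam→B.
Every server is matched, so this matching saturates all of them.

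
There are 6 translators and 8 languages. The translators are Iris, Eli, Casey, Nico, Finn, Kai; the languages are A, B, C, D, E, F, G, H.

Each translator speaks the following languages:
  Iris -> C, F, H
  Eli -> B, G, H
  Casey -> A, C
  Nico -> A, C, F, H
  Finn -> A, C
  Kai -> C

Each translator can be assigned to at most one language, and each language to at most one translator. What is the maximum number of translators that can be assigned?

5

One maximum matching: Iris→F, Eli→B, Casey→A, Nico→H, Finn→C.
The set {Casey, Finn, Kai} has only 2 neighbours ({A, C}), so by Hall's theorem at most 5 of the 6 translators can be matched.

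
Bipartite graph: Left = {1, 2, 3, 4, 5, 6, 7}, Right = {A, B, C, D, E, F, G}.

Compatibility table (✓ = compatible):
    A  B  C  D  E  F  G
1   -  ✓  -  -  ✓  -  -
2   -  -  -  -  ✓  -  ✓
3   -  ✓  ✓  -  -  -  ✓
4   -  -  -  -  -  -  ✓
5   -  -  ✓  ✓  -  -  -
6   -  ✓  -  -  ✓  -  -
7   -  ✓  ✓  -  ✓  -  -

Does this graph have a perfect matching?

No

The set {1, 2, 3, 4, 6, 7} has only 4 neighbours ({B, C, E, G}), so by Hall's theorem at most 5 of the 7 left vertices can be matched.
Hence no matching covers every left vertex.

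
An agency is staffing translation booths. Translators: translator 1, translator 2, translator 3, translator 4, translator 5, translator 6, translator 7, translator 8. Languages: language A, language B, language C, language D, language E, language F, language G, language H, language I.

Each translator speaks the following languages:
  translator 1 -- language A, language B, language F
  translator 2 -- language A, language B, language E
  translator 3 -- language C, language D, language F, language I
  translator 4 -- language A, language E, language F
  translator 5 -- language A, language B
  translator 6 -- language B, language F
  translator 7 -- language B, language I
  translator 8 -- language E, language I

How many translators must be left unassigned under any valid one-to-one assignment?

2

A valid assignment of size 6: translator 1-language F, translator 2-language E, translator 3-language D, translator 4-language A, translator 5-language B, translator 7-language I.
The set {translator 1, translator 2, translator 4, translator 5, translator 6, translator 7, translator 8} has only 5 neighbours ({language A, language B, language E, language F, language I}), so by Hall's theorem at most 6 of the 8 translators can be matched.
That matches 6 of the 8, leaving 2 unmatched; no matching can do better.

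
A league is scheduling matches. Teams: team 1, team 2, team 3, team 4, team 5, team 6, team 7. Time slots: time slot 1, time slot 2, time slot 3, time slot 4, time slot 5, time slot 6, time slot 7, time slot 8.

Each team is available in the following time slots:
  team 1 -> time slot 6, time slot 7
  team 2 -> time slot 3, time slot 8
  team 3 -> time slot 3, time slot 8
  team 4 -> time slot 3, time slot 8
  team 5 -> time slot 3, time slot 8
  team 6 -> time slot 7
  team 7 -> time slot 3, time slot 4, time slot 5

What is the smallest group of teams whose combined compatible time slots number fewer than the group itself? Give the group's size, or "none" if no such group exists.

3

Take S = {team 2, team 3, team 4}. Its neighbourhood is {time slot 3, time slot 8}, so |N(S)| = 2 < |S| = 3.
Every subset of size less than 3 has at least as many neighbours as members, so 3 is the minimum.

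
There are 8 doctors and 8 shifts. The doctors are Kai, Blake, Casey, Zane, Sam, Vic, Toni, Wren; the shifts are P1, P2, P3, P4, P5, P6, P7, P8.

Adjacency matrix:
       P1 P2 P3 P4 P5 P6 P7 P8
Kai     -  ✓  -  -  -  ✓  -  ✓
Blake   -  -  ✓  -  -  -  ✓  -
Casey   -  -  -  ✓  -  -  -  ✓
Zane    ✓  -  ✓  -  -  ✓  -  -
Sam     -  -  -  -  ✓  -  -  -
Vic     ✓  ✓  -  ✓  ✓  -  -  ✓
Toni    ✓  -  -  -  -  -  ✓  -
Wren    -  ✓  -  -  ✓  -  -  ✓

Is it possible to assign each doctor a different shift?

One maximum matching: Kai–P6, Blake–P3, Casey–P4, Zane–P1, Sam–P5, Vic–P2, Toni–P7, Wren–P8.
Every doctor is matched, so this is a perfect matching.

Yes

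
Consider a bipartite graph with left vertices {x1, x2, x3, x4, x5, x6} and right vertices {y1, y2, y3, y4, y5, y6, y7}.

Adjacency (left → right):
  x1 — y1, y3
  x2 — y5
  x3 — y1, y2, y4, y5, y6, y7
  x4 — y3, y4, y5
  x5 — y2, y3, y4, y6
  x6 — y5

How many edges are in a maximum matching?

For example, pair x1–y1, x2–y5, x3–y6, x4–y4, x5–y3.
The set {x2, x6} has only 1 neighbour ({y5}), so by Hall's theorem at most 5 of the 6 left vertices can be matched.

5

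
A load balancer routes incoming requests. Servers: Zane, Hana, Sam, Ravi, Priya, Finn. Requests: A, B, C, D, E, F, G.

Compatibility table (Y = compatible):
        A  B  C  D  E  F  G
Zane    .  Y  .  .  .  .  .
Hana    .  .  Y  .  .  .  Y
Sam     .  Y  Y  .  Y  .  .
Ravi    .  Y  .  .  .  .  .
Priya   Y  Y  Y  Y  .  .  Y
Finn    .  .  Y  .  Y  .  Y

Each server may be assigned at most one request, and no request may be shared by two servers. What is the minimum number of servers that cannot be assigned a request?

1

One maximum matching: Zane→B, Hana→G, Sam→C, Priya→A, Finn→E.
The set {Zane, Ravi} has only 1 neighbour ({B}), so by Hall's theorem at most 5 of the 6 servers can be matched.
That matches 5 of the 6, leaving 1 unmatched; no matching can do better.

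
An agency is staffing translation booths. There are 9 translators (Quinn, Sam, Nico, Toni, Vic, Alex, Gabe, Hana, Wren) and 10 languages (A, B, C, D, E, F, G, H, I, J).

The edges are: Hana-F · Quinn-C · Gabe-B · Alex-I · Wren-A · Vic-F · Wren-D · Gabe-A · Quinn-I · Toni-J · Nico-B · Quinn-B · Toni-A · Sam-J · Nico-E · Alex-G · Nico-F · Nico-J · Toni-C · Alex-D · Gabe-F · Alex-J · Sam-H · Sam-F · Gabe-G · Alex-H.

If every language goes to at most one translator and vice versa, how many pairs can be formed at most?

8

For example, pair Quinn→C, Sam→H, Nico→E, Toni→J, Vic→F, Alex→G, Gabe→B, Wren→D.
The set {Vic, Hana} has only 1 neighbour ({F}), so by Hall's theorem at most 8 of the 9 translators can be matched.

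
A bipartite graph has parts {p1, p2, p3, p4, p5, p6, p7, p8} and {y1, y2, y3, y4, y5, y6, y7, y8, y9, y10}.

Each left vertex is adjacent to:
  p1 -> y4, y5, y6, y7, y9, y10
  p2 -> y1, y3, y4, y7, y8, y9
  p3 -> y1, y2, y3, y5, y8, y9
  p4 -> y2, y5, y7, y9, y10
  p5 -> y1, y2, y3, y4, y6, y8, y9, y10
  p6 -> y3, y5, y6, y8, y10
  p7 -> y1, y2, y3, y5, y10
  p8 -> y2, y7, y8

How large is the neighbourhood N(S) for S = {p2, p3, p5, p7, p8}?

10

The union of neighbours of {p2, p3, p5, p7, p8} is {y1, y2, y3, y4, y5, y6, y7, y8, y9, y10}, which has 10 elements.
Since |N(S)| = 10 ≥ |S| = 5, Hall's condition holds for this subset.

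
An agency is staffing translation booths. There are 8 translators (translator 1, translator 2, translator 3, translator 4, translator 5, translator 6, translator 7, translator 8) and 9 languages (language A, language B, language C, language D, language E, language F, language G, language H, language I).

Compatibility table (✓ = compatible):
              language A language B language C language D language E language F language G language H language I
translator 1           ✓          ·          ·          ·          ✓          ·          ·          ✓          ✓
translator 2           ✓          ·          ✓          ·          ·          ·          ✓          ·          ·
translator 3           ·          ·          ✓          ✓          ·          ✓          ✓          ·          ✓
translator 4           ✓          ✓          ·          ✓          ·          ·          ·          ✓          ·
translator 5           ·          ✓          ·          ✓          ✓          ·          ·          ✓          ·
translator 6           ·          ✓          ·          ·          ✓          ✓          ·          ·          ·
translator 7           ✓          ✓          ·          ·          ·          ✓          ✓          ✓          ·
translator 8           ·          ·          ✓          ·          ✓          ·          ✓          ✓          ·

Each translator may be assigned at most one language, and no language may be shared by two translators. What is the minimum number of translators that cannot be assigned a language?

One maximum matching: translator 1→language A, translator 2→language C, translator 3→language F, translator 4→language D, translator 5→language H, translator 6→language E, translator 7→language B, translator 8→language G.
This saturates every translator, so 8 is the maximum.
That matches 8 of the 8, leaving 0 unmatched; no matching can do better.

0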